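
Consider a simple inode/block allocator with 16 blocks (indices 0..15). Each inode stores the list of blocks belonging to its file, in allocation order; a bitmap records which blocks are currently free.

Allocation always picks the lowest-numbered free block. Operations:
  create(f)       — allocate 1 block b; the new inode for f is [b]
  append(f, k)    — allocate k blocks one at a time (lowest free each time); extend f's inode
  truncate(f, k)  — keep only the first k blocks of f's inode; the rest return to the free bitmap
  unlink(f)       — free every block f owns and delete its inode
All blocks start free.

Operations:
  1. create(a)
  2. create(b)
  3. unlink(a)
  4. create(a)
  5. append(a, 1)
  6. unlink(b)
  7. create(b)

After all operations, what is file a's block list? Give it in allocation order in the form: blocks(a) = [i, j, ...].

after create(a) → a:[0]  free=[F...............]
after create(b) → a:[0], b:[1]  free=[FF..............]
after unlink(a) → b:[1]  free=[.F..............]
after create(a) → a:[0], b:[1]  free=[FF..............]
after append(a, 1) → a:[0, 2], b:[1]  free=[FFF.............]
after unlink(b) → a:[0, 2]  free=[F.F.............]
after create(b) → a:[0, 2], b:[1]  free=[FFF.............]

blocks(a) = [0, 2]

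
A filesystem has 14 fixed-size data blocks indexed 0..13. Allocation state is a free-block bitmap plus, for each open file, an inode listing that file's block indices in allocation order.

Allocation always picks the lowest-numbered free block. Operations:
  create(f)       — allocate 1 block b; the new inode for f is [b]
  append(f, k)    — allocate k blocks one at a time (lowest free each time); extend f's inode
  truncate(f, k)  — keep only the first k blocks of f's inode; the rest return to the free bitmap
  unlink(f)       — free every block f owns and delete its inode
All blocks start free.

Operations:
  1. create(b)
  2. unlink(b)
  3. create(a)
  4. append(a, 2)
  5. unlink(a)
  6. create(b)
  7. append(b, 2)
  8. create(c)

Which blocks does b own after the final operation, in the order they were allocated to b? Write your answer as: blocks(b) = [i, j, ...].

after create(b) → b:[0]  free=[F.............]
after unlink(b) →   free=[..............]
after create(a) → a:[0]  free=[F.............]
after append(a, 2) → a:[0, 1, 2]  free=[FFF...........]
after unlink(a) →   free=[..............]
after create(b) → b:[0]  free=[F.............]
after append(b, 2) → b:[0, 1, 2]  free=[FFF...........]
after create(c) → b:[0, 1, 2], c:[3]  free=[FFFF..........]

blocks(b) = [0, 1, 2]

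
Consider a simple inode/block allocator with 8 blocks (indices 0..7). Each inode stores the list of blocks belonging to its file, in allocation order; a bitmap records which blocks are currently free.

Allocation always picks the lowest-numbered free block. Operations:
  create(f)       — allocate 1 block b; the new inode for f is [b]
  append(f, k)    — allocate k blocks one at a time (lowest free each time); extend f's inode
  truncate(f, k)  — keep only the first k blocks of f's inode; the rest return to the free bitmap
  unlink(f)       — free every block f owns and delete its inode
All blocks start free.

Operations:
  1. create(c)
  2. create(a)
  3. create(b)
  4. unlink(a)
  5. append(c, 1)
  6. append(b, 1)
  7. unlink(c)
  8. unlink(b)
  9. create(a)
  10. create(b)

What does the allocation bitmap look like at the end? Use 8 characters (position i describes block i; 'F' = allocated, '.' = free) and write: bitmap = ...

[1] create(c) — c=0 (map F.......)
[2] create(a) — a=1 c=0 (map FF......)
[3] create(b) — a=1 b=2 c=0 (map FFF.....)
[4] unlink(a) — b=2 c=0 (map F.F.....)
[5] append(c, 1) — b=2 c=0,1 (map FFF.....)
[6] append(b, 1) — b=2,3 c=0,1 (map FFFF....)
[7] unlink(c) — b=2,3 (map ..FF....)
[8] unlink(b) —  (map ........)
[9] create(a) — a=0 (map F.......)
[10] create(b) — a=0 b=1 (map FF......)

bitmap = FF......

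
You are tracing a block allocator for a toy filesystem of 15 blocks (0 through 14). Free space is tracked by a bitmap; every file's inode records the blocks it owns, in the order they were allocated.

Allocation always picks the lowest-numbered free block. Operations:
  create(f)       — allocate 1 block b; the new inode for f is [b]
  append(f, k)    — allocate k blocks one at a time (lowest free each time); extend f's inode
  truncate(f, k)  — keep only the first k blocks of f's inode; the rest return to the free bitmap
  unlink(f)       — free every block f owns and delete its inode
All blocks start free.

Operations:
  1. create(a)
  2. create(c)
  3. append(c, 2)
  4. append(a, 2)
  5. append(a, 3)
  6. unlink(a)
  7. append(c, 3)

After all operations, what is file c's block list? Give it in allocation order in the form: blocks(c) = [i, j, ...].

[1] create(a) — a=0 (map F..............)
[2] create(c) — a=0 c=1 (map FF.............)
[3] append(c, 2) — a=0 c=1,2,3 (map FFFF...........)
[4] append(a, 2) — a=0,4,5 c=1,2,3 (map FFFFFF.........)
[5] append(a, 3) — a=0,4,5,6,7,8 c=1,2,3 (map FFFFFFFFF......)
[6] unlink(a) — c=1,2,3 (map .FFF...........)
[7] append(c, 3) — c=1,2,3,0,4,5 (map FFFFFF.........)

blocks(c) = [1, 2, 3, 0, 4, 5]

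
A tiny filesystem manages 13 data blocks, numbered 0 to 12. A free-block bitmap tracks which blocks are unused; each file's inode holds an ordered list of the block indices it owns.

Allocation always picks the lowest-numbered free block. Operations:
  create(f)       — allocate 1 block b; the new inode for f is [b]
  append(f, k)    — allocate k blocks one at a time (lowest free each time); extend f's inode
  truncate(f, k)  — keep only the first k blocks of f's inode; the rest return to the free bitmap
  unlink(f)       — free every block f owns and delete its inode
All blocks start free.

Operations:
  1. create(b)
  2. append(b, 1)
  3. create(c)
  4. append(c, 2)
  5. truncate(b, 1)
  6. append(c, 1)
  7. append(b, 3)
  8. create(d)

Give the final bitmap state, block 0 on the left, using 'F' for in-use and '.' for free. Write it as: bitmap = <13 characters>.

bitmap = FFFFFFFFF....

after create(b) → b:[0]  free=[F............]
after append(b, 1) → b:[0, 1]  free=[FF...........]
after create(c) → b:[0, 1], c:[2]  free=[FFF..........]
after append(c, 2) → b:[0, 1], c:[2, 3, 4]  free=[FFFFF........]
after truncate(b, 1) → b:[0], c:[2, 3, 4]  free=[F.FFF........]
after append(c, 1) → b:[0], c:[2, 3, 4, 1]  free=[FFFFF........]
after append(b, 3) → b:[0, 5, 6, 7], c:[2, 3, 4, 1]  free=[FFFFFFFF.....]
after create(d) → b:[0, 5, 6, 7], c:[2, 3, 4, 1], d:[8]  free=[FFFFFFFFF....]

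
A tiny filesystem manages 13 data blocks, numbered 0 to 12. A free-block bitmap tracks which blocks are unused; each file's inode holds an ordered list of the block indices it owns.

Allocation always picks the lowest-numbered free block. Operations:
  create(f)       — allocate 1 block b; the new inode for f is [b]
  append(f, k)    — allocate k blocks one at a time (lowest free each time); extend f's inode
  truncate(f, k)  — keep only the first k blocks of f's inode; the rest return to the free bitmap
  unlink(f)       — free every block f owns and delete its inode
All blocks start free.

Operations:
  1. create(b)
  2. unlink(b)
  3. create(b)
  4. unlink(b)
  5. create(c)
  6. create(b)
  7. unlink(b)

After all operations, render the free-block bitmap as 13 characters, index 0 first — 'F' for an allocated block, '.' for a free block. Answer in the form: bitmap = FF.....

bitmap = F............

create(b): bitmap=F............ | b=[0]
unlink(b): bitmap=............. | 
create(b): bitmap=F............ | b=[0]
unlink(b): bitmap=............. | 
create(c): bitmap=F............ | c=[0]
create(b): bitmap=FF........... | b=[1] c=[0]
unlink(b): bitmap=F............ | c=[0]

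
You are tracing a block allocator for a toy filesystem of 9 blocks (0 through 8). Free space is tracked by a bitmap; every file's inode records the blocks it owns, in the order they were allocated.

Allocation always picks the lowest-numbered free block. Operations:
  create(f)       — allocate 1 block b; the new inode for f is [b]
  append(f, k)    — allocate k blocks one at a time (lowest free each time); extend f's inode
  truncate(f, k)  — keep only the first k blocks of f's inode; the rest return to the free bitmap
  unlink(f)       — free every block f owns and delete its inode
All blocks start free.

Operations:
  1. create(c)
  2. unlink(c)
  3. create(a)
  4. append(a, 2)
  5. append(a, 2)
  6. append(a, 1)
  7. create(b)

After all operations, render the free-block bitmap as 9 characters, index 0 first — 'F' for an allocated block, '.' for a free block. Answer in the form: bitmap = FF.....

bitmap = FFFFFFF..

  1. create(c)  ⇒  F........  {c→[0]}
  2. unlink(c)  ⇒  .........  {}
  3. create(a)  ⇒  F........  {a→[0]}
  4. append(a, 2)  ⇒  FFF......  {a→[0, 1, 2]}
  5. append(a, 2)  ⇒  FFFFF....  {a→[0, 1, 2, 3, 4]}
  6. append(a, 1)  ⇒  FFFFFF...  {a→[0, 1, 2, 3, 4, 5]}
  7. create(b)  ⇒  FFFFFFF..  {a→[0, 1, 2, 3, 4, 5]; b→[6]}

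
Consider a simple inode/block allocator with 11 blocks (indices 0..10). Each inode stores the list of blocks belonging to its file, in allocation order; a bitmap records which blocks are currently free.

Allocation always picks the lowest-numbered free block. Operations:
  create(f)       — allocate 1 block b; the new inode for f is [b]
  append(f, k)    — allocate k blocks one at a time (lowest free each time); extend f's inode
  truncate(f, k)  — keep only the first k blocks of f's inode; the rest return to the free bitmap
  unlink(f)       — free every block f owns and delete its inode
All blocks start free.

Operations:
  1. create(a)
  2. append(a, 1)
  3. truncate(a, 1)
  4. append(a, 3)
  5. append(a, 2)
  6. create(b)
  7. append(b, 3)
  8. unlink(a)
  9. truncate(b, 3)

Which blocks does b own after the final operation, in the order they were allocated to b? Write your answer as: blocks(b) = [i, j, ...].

blocks(b) = [6, 7, 8]

after create(a) → a:[0]  free=[F..........]
after append(a, 1) → a:[0, 1]  free=[FF.........]
after truncate(a, 1) → a:[0]  free=[F..........]
after append(a, 3) → a:[0, 1, 2, 3]  free=[FFFF.......]
after append(a, 2) → a:[0, 1, 2, 3, 4, 5]  free=[FFFFFF.....]
after create(b) → a:[0, 1, 2, 3, 4, 5], b:[6]  free=[FFFFFFF....]
after append(b, 3) → a:[0, 1, 2, 3, 4, 5], b:[6, 7, 8, 9]  free=[FFFFFFFFFF.]
after unlink(a) → b:[6, 7, 8, 9]  free=[......FFFF.]
after truncate(b, 3) → b:[6, 7, 8]  free=[......FFF..]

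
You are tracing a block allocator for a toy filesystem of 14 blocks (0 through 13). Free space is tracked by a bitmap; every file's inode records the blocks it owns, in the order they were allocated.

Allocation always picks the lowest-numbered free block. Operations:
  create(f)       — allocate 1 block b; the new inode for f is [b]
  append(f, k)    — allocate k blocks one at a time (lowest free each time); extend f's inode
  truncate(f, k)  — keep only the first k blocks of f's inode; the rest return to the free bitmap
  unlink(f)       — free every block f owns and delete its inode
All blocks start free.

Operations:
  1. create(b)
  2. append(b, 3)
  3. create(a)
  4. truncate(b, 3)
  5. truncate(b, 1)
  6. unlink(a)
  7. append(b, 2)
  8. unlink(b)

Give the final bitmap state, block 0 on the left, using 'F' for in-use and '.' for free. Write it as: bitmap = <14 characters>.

[1] create(b) — b=0 (map F.............)
[2] append(b, 3) — b=0,1,2,3 (map FFFF..........)
[3] create(a) — a=4 b=0,1,2,3 (map FFFFF.........)
[4] truncate(b, 3) — a=4 b=0,1,2 (map FFF.F.........)
[5] truncate(b, 1) — a=4 b=0 (map F...F.........)
[6] unlink(a) — b=0 (map F.............)
[7] append(b, 2) — b=0,1,2 (map FFF...........)
[8] unlink(b) —  (map ..............)

bitmap = ..............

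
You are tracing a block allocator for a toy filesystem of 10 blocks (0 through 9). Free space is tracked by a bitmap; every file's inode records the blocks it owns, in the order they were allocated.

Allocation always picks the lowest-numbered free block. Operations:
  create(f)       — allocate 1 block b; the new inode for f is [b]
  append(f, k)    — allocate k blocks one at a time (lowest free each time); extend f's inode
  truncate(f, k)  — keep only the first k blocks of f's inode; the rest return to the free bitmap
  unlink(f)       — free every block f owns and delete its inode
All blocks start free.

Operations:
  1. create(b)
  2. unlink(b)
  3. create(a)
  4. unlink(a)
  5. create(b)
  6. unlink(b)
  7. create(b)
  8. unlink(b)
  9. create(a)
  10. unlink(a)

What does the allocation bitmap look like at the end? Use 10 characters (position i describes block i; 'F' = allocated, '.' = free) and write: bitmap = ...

bitmap = ..........

after create(b) → b:[0]  free=[F.........]
after unlink(b) →   free=[..........]
after create(a) → a:[0]  free=[F.........]
after unlink(a) →   free=[..........]
after create(b) → b:[0]  free=[F.........]
after unlink(b) →   free=[..........]
after create(b) → b:[0]  free=[F.........]
after unlink(b) →   free=[..........]
after create(a) → a:[0]  free=[F.........]
after unlink(a) →   free=[..........]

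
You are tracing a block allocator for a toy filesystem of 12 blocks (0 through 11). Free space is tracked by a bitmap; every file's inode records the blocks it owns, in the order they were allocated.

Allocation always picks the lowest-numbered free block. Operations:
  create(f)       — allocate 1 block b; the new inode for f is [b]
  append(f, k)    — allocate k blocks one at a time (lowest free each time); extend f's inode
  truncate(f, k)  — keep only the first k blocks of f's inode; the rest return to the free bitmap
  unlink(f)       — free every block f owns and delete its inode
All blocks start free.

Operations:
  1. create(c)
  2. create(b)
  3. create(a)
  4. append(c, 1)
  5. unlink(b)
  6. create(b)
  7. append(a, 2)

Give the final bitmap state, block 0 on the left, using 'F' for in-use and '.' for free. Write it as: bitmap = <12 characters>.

bitmap = FFFFFF......

after create(c) → c:[0]  free=[F...........]
after create(b) → b:[1], c:[0]  free=[FF..........]
after create(a) → a:[2], b:[1], c:[0]  free=[FFF.........]
after append(c, 1) → a:[2], b:[1], c:[0, 3]  free=[FFFF........]
after unlink(b) → a:[2], c:[0, 3]  free=[F.FF........]
after create(b) → a:[2], b:[1], c:[0, 3]  free=[FFFF........]
after append(a, 2) → a:[2, 4, 5], b:[1], c:[0, 3]  free=[FFFFFF......]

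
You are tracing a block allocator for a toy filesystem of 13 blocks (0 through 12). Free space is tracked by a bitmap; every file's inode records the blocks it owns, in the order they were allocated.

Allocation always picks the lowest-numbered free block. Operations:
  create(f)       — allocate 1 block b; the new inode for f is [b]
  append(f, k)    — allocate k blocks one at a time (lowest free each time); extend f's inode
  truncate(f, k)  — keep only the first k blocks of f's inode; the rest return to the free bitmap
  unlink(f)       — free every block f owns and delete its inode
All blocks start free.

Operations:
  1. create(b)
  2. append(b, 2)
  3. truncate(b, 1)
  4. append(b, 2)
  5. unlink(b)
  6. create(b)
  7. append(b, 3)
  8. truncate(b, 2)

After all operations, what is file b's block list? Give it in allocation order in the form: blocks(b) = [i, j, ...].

blocks(b) = [0, 1]

  1. create(b)  ⇒  F............  {b→[0]}
  2. append(b, 2)  ⇒  FFF..........  {b→[0, 1, 2]}
  3. truncate(b, 1)  ⇒  F............  {b→[0]}
  4. append(b, 2)  ⇒  FFF..........  {b→[0, 1, 2]}
  5. unlink(b)  ⇒  .............  {}
  6. create(b)  ⇒  F............  {b→[0]}
  7. append(b, 3)  ⇒  FFFF.........  {b→[0, 1, 2, 3]}
  8. truncate(b, 2)  ⇒  FF...........  {b→[0, 1]}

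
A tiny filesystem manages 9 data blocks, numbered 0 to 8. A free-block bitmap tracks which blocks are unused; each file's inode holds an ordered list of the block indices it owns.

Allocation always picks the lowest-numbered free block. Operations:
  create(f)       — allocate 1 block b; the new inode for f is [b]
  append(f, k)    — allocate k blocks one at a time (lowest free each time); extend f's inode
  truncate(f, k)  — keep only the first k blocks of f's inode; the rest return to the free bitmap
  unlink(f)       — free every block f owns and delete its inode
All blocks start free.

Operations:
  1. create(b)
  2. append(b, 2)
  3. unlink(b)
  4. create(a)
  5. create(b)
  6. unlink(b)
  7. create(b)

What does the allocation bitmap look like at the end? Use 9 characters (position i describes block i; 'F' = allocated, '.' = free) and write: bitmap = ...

bitmap = FF.......

create(b): bitmap=F........ | b=[0]
append(b, 2): bitmap=FFF...... | b=[0, 1, 2]
unlink(b): bitmap=......... | 
create(a): bitmap=F........ | a=[0]
create(b): bitmap=FF....... | a=[0] b=[1]
unlink(b): bitmap=F........ | a=[0]
create(b): bitmap=FF....... | a=[0] b=[1]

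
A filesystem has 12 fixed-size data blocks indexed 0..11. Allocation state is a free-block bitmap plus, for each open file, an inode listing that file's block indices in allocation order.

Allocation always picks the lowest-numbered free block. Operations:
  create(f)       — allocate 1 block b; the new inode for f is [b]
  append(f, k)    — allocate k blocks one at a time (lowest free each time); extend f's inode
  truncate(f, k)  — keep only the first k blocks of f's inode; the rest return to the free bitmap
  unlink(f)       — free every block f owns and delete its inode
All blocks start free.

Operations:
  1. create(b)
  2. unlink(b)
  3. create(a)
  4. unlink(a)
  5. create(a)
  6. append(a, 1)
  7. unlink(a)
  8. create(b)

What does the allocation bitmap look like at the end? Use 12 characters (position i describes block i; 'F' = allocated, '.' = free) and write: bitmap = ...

[1] create(b) — b=0 (map F...........)
[2] unlink(b) —  (map ............)
[3] create(a) — a=0 (map F...........)
[4] unlink(a) —  (map ............)
[5] create(a) — a=0 (map F...........)
[6] append(a, 1) — a=0,1 (map FF..........)
[7] unlink(a) —  (map ............)
[8] create(b) — b=0 (map F...........)

bitmap = F...........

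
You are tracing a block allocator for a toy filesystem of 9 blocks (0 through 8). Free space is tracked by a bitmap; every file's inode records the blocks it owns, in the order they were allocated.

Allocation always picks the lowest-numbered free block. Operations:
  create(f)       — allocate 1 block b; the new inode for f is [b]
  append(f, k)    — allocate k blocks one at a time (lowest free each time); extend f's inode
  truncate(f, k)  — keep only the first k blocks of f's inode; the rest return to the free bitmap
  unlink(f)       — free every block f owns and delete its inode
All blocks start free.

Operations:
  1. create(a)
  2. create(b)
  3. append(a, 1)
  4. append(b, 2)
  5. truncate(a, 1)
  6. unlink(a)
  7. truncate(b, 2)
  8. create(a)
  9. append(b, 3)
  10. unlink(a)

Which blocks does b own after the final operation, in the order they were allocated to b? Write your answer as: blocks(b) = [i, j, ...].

blocks(b) = [1, 3, 2, 4, 5]

after create(a) → a:[0]  free=[F........]
after create(b) → a:[0], b:[1]  free=[FF.......]
after append(a, 1) → a:[0, 2], b:[1]  free=[FFF......]
after append(b, 2) → a:[0, 2], b:[1, 3, 4]  free=[FFFFF....]
after truncate(a, 1) → a:[0], b:[1, 3, 4]  free=[FF.FF....]
after unlink(a) → b:[1, 3, 4]  free=[.F.FF....]
after truncate(b, 2) → b:[1, 3]  free=[.F.F.....]
after create(a) → a:[0], b:[1, 3]  free=[FF.F.....]
after append(b, 3) → a:[0], b:[1, 3, 2, 4, 5]  free=[FFFFFF...]
after unlink(a) → b:[1, 3, 2, 4, 5]  free=[.FFFFF...]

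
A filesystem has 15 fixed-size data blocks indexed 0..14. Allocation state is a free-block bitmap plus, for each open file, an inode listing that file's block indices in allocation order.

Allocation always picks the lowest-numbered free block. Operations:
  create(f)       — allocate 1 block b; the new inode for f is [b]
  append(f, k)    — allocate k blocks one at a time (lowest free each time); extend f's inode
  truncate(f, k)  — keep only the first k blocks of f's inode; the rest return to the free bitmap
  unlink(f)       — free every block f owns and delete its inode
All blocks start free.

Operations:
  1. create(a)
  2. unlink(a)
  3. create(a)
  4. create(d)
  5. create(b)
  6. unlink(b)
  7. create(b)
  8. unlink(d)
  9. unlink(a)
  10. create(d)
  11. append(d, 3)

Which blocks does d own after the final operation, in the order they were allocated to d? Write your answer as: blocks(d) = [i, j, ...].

[1] create(a) — a=0 (map F..............)
[2] unlink(a) —  (map ...............)
[3] create(a) — a=0 (map F..............)
[4] create(d) — a=0 d=1 (map FF.............)
[5] create(b) — a=0 b=2 d=1 (map FFF............)
[6] unlink(b) — a=0 d=1 (map FF.............)
[7] create(b) — a=0 b=2 d=1 (map FFF............)
[8] unlink(d) — a=0 b=2 (map F.F............)
[9] unlink(a) — b=2 (map ..F............)
[10] create(d) — b=2 d=0 (map F.F............)
[11] append(d, 3) — b=2 d=0,1,3,4 (map FFFFF..........)

blocks(d) = [0, 1, 3, 4]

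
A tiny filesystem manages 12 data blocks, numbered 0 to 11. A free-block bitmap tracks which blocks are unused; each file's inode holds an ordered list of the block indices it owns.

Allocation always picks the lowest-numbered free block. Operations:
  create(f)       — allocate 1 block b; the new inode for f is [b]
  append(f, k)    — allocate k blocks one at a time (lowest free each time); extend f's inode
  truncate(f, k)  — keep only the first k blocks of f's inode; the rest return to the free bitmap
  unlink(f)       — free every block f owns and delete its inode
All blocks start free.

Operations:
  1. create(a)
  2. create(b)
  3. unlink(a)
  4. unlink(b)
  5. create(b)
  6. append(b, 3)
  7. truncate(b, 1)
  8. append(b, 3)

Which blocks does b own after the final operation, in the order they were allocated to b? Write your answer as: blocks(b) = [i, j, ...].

blocks(b) = [0, 1, 2, 3]

create(a): bitmap=F........... | a=[0]
create(b): bitmap=FF.......... | a=[0] b=[1]
unlink(a): bitmap=.F.......... | b=[1]
unlink(b): bitmap=............ | 
create(b): bitmap=F........... | b=[0]
append(b, 3): bitmap=FFFF........ | b=[0, 1, 2, 3]
truncate(b, 1): bitmap=F........... | b=[0]
append(b, 3): bitmap=FFFF........ | b=[0, 1, 2, 3]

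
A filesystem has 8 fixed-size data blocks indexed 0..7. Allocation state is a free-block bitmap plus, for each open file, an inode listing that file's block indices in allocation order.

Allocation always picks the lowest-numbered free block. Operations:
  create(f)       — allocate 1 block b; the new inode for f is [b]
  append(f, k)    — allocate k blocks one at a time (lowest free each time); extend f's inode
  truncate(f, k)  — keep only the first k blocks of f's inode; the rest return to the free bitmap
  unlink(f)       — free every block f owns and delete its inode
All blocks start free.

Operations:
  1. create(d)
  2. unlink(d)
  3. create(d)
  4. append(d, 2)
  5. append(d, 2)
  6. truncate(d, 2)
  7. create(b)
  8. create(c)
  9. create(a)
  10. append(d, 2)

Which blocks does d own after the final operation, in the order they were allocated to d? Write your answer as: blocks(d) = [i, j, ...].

blocks(d) = [0, 1, 5, 6]

  1. create(d)  ⇒  F.......  {d→[0]}
  2. unlink(d)  ⇒  ........  {}
  3. create(d)  ⇒  F.......  {d→[0]}
  4. append(d, 2)  ⇒  FFF.....  {d→[0, 1, 2]}
  5. append(d, 2)  ⇒  FFFFF...  {d→[0, 1, 2, 3, 4]}
  6. truncate(d, 2)  ⇒  FF......  {d→[0, 1]}
  7. create(b)  ⇒  FFF.....  {b→[2]; d→[0, 1]}
  8. create(c)  ⇒  FFFF....  {b→[2]; c→[3]; d→[0, 1]}
  9. create(a)  ⇒  FFFFF...  {a→[4]; b→[2]; c→[3]; d→[0, 1]}
  10. append(d, 2)  ⇒  FFFFFFF.  {a→[4]; b→[2]; c→[3]; d→[0, 1, 5, 6]}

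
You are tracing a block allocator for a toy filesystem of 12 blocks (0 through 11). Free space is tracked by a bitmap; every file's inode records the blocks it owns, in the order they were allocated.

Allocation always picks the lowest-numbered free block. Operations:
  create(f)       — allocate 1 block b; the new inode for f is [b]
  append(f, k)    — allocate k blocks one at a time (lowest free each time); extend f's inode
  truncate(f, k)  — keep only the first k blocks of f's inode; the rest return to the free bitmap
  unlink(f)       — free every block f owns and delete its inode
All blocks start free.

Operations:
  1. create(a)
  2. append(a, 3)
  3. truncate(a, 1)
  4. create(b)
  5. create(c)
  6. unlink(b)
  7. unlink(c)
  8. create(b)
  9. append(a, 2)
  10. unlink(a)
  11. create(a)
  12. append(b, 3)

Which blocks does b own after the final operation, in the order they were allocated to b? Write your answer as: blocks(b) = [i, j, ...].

[1] create(a) — a=0 (map F...........)
[2] append(a, 3) — a=0,1,2,3 (map FFFF........)
[3] truncate(a, 1) — a=0 (map F...........)
[4] create(b) — a=0 b=1 (map FF..........)
[5] create(c) — a=0 b=1 c=2 (map FFF.........)
[6] unlink(b) — a=0 c=2 (map F.F.........)
[7] unlink(c) — a=0 (map F...........)
[8] create(b) — a=0 b=1 (map FF..........)
[9] append(a, 2) — a=0,2,3 b=1 (map FFFF........)
[10] unlink(a) — b=1 (map .F..........)
[11] create(a) — a=0 b=1 (map FF..........)
[12] append(b, 3) — a=0 b=1,2,3,4 (map FFFFF.......)

blocks(b) = [1, 2, 3, 4]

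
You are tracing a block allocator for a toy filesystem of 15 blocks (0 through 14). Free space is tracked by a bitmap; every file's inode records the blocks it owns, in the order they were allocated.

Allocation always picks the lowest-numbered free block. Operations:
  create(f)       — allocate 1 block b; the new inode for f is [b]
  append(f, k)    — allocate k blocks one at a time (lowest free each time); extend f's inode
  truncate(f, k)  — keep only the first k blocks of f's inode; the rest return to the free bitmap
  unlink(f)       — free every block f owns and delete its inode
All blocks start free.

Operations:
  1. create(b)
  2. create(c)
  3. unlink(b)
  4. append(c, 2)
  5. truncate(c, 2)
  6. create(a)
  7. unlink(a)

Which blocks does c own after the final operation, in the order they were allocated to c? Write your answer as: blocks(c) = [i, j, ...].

blocks(c) = [1, 0]

[1] create(b) — b=0 (map F..............)
[2] create(c) — b=0 c=1 (map FF.............)
[3] unlink(b) — c=1 (map .F.............)
[4] append(c, 2) — c=1,0,2 (map FFF............)
[5] truncate(c, 2) — c=1,0 (map FF.............)
[6] create(a) — a=2 c=1,0 (map FFF............)
[7] unlink(a) — c=1,0 (map FF.............)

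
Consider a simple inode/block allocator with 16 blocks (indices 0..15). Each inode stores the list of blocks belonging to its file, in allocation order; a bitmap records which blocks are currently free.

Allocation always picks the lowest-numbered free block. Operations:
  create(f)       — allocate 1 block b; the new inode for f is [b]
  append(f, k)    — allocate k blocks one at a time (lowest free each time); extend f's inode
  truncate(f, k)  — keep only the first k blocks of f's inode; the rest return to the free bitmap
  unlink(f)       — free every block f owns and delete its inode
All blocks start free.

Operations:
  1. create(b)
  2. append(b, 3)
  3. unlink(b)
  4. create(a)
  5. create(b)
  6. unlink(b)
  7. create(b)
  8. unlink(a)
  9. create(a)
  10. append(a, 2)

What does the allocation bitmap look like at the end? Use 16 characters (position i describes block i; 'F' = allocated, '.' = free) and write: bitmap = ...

bitmap = FFFF............

after create(b) → b:[0]  free=[F...............]
after append(b, 3) → b:[0, 1, 2, 3]  free=[FFFF............]
after unlink(b) →   free=[................]
after create(a) → a:[0]  free=[F...............]
after create(b) → a:[0], b:[1]  free=[FF..............]
after unlink(b) → a:[0]  free=[F...............]
after create(b) → a:[0], b:[1]  free=[FF..............]
after unlink(a) → b:[1]  free=[.F..............]
after create(a) → a:[0], b:[1]  free=[FF..............]
after append(a, 2) → a:[0, 2, 3], b:[1]  free=[FFFF............]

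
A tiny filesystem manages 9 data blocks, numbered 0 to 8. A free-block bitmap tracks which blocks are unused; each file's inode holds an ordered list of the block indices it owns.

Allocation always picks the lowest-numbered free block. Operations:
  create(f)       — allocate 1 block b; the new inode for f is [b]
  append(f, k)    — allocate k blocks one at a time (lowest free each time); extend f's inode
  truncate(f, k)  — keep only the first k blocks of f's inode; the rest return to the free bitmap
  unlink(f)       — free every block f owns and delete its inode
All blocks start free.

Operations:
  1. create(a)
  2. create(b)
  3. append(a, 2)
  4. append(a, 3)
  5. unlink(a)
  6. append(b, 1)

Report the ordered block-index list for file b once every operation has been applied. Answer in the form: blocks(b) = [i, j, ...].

create(a): bitmap=F........ | a=[0]
create(b): bitmap=FF....... | a=[0] b=[1]
append(a, 2): bitmap=FFFF..... | a=[0, 2, 3] b=[1]
append(a, 3): bitmap=FFFFFFF.. | a=[0, 2, 3, 4, 5, 6] b=[1]
unlink(a): bitmap=.F....... | b=[1]
append(b, 1): bitmap=FF....... | b=[1, 0]

blocks(b) = [1, 0]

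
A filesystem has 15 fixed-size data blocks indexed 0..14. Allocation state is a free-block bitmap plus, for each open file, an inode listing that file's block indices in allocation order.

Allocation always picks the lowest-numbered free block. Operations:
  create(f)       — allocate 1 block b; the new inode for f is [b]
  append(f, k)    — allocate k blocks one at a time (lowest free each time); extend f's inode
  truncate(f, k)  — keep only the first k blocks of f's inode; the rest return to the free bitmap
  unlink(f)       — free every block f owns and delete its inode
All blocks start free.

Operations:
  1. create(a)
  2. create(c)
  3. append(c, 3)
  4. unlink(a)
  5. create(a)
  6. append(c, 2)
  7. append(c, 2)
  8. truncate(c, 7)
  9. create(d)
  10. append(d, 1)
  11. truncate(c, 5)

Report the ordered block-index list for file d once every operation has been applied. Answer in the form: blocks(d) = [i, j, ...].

  1. create(a)  ⇒  F..............  {a→[0]}
  2. create(c)  ⇒  FF.............  {a→[0]; c→[1]}
  3. append(c, 3)  ⇒  FFFFF..........  {a→[0]; c→[1, 2, 3, 4]}
  4. unlink(a)  ⇒  .FFFF..........  {c→[1, 2, 3, 4]}
  5. create(a)  ⇒  FFFFF..........  {a→[0]; c→[1, 2, 3, 4]}
  6. append(c, 2)  ⇒  FFFFFFF........  {a→[0]; c→[1, 2, 3, 4, 5, 6]}
  7. append(c, 2)  ⇒  FFFFFFFFF......  {a→[0]; c→[1, 2, 3, 4, 5, 6, 7, 8]}
  8. truncate(c, 7)  ⇒  FFFFFFFF.......  {a→[0]; c→[1, 2, 3, 4, 5, 6, 7]}
  9. create(d)  ⇒  FFFFFFFFF......  {a→[0]; c→[1, 2, 3, 4, 5, 6, 7]; d→[8]}
  10. append(d, 1)  ⇒  FFFFFFFFFF.....  {a→[0]; c→[1, 2, 3, 4, 5, 6, 7]; d→[8, 9]}
  11. truncate(c, 5)  ⇒  FFFFFF..FF.....  {a→[0]; c→[1, 2, 3, 4, 5]; d→[8, 9]}

blocks(d) = [8, 9]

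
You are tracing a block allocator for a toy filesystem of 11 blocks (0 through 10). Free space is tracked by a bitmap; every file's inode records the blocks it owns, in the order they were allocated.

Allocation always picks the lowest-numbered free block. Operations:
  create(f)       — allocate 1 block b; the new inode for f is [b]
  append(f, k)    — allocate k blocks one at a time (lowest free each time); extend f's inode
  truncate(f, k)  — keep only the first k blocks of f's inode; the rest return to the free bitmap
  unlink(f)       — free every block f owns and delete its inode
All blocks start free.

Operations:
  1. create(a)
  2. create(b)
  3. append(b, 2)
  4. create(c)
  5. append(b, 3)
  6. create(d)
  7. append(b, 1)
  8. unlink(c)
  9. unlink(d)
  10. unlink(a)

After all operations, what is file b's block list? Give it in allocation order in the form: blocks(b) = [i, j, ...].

blocks(b) = [1, 2, 3, 5, 6, 7, 9]

  1. create(a)  ⇒  F..........  {a→[0]}
  2. create(b)  ⇒  FF.........  {a→[0]; b→[1]}
  3. append(b, 2)  ⇒  FFFF.......  {a→[0]; b→[1, 2, 3]}
  4. create(c)  ⇒  FFFFF......  {a→[0]; b→[1, 2, 3]; c→[4]}
  5. append(b, 3)  ⇒  FFFFFFFF...  {a→[0]; b→[1, 2, 3, 5, 6, 7]; c→[4]}
  6. create(d)  ⇒  FFFFFFFFF..  {a→[0]; b→[1, 2, 3, 5, 6, 7]; c→[4]; d→[8]}
  7. append(b, 1)  ⇒  FFFFFFFFFF.  {a→[0]; b→[1, 2, 3, 5, 6, 7, 9]; c→[4]; d→[8]}
  8. unlink(c)  ⇒  FFFF.FFFFF.  {a→[0]; b→[1, 2, 3, 5, 6, 7, 9]; d→[8]}
  9. unlink(d)  ⇒  FFFF.FFF.F.  {a→[0]; b→[1, 2, 3, 5, 6, 7, 9]}
  10. unlink(a)  ⇒  .FFF.FFF.F.  {b→[1, 2, 3, 5, 6, 7, 9]}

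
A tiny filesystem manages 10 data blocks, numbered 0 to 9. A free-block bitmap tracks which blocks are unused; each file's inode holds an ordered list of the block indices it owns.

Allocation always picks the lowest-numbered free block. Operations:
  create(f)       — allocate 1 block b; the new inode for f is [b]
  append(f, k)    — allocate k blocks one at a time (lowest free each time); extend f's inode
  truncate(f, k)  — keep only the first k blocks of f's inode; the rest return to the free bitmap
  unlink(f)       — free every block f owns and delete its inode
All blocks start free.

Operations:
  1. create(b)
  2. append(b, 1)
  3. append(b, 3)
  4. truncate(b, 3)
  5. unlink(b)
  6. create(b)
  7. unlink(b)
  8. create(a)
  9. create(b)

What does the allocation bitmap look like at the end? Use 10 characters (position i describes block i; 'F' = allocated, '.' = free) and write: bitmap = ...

  1. create(b)  ⇒  F.........  {b→[0]}
  2. append(b, 1)  ⇒  FF........  {b→[0, 1]}
  3. append(b, 3)  ⇒  FFFFF.....  {b→[0, 1, 2, 3, 4]}
  4. truncate(b, 3)  ⇒  FFF.......  {b→[0, 1, 2]}
  5. unlink(b)  ⇒  ..........  {}
  6. create(b)  ⇒  F.........  {b→[0]}
  7. unlink(b)  ⇒  ..........  {}
  8. create(a)  ⇒  F.........  {a→[0]}
  9. create(b)  ⇒  FF........  {a→[0]; b→[1]}

bitmap = FF........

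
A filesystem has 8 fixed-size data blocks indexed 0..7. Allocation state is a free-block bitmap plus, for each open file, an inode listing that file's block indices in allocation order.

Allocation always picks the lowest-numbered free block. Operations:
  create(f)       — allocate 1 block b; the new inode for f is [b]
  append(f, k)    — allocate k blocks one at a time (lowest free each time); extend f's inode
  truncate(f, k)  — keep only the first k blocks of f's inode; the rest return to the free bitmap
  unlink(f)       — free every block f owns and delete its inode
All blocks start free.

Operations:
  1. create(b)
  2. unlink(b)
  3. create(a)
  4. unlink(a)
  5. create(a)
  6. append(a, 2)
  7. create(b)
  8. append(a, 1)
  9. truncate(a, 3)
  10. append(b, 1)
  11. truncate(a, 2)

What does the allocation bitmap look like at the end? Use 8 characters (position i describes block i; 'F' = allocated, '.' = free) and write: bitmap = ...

[1] create(b) — b=0 (map F.......)
[2] unlink(b) —  (map ........)
[3] create(a) — a=0 (map F.......)
[4] unlink(a) —  (map ........)
[5] create(a) — a=0 (map F.......)
[6] append(a, 2) — a=0,1,2 (map FFF.....)
[7] create(b) — a=0,1,2 b=3 (map FFFF....)
[8] append(a, 1) — a=0,1,2,4 b=3 (map FFFFF...)
[9] truncate(a, 3) — a=0,1,2 b=3 (map FFFF....)
[10] append(b, 1) — a=0,1,2 b=3,4 (map FFFFF...)
[11] truncate(a, 2) — a=0,1 b=3,4 (map FF.FF...)

bitmap = FF.FF...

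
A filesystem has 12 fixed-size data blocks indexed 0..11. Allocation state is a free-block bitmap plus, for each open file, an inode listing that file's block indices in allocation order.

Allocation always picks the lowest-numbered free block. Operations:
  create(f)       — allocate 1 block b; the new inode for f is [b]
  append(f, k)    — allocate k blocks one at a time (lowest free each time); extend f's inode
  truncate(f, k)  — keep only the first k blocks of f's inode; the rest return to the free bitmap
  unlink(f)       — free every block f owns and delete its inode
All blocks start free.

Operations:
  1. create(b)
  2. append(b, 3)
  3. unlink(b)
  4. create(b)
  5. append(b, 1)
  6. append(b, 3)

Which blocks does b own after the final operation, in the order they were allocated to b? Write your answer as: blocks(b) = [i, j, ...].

[1] create(b) — b=0 (map F...........)
[2] append(b, 3) — b=0,1,2,3 (map FFFF........)
[3] unlink(b) —  (map ............)
[4] create(b) — b=0 (map F...........)
[5] append(b, 1) — b=0,1 (map FF..........)
[6] append(b, 3) — b=0,1,2,3,4 (map FFFFF.......)

blocks(b) = [0, 1, 2, 3, 4]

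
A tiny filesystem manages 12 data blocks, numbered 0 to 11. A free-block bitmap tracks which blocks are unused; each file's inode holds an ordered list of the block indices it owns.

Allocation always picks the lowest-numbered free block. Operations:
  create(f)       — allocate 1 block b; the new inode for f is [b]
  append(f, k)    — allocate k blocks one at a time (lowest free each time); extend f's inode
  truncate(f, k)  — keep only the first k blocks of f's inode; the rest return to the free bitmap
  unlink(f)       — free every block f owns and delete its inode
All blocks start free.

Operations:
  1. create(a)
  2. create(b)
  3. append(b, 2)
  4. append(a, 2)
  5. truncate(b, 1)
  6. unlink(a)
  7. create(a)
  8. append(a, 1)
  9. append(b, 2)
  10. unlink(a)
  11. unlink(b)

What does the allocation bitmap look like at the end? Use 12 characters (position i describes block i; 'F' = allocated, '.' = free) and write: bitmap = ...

bitmap = ............

create(a): bitmap=F........... | a=[0]
create(b): bitmap=FF.......... | a=[0] b=[1]
append(b, 2): bitmap=FFFF........ | a=[0] b=[1, 2, 3]
append(a, 2): bitmap=FFFFFF...... | a=[0, 4, 5] b=[1, 2, 3]
truncate(b, 1): bitmap=FF..FF...... | a=[0, 4, 5] b=[1]
unlink(a): bitmap=.F.......... | b=[1]
create(a): bitmap=FF.......... | a=[0] b=[1]
append(a, 1): bitmap=FFF......... | a=[0, 2] b=[1]
append(b, 2): bitmap=FFFFF....... | a=[0, 2] b=[1, 3, 4]
unlink(a): bitmap=.F.FF....... | b=[1, 3, 4]
unlink(b): bitmap=............ | 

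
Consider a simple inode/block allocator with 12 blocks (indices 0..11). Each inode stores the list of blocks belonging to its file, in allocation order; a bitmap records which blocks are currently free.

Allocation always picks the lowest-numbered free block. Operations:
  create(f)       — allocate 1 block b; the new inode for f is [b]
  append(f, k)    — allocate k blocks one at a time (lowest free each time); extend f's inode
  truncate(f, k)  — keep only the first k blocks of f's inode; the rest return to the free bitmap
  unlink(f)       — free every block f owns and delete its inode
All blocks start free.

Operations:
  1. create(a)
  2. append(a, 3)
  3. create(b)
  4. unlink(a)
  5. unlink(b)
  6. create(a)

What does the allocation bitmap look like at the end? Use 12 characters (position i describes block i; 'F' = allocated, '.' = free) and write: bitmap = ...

create(a): bitmap=F........... | a=[0]
append(a, 3): bitmap=FFFF........ | a=[0, 1, 2, 3]
create(b): bitmap=FFFFF....... | a=[0, 1, 2, 3] b=[4]
unlink(a): bitmap=....F....... | b=[4]
unlink(b): bitmap=............ | 
create(a): bitmap=F........... | a=[0]

bitmap = F...........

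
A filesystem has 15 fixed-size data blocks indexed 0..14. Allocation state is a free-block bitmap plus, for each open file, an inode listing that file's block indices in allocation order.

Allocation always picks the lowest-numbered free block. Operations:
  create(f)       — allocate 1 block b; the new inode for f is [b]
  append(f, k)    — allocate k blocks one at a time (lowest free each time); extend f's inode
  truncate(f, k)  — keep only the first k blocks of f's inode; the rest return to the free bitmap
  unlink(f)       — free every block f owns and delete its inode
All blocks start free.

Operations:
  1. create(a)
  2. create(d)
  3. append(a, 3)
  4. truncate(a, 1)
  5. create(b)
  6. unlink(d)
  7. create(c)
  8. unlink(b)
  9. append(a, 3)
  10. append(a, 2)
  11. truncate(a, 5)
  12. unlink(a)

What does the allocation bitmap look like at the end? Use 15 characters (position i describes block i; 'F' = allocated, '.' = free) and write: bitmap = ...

bitmap = .F.............

after create(a) → a:[0]  free=[F..............]
after create(d) → a:[0], d:[1]  free=[FF.............]
after append(a, 3) → a:[0, 2, 3, 4], d:[1]  free=[FFFFF..........]
after truncate(a, 1) → a:[0], d:[1]  free=[FF.............]
after create(b) → a:[0], b:[2], d:[1]  free=[FFF............]
after unlink(d) → a:[0], b:[2]  free=[F.F............]
after create(c) → a:[0], b:[2], c:[1]  free=[FFF............]
after unlink(b) → a:[0], c:[1]  free=[FF.............]
after append(a, 3) → a:[0, 2, 3, 4], c:[1]  free=[FFFFF..........]
after append(a, 2) → a:[0, 2, 3, 4, 5, 6], c:[1]  free=[FFFFFFF........]
after truncate(a, 5) → a:[0, 2, 3, 4, 5], c:[1]  free=[FFFFFF.........]
after unlink(a) → c:[1]  free=[.F.............]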